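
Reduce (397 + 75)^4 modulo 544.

397 + 75 = 472
(472)^4 ≡ 256 (mod 544)

256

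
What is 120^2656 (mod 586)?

326

120^1 ≡ 120 (mod 586)
120^2 ≡ 120^2 = 14400 ≡ 336 (mod 586)
120^4 ≡ 336^2 = 112896 ≡ 384 (mod 586)
120^8 ≡ 384^2 = 147456 ≡ 370 (mod 586)
120^16 ≡ 370^2 = 136900 ≡ 362 (mod 586)
120^32 ≡ 362^2 = 131044 ≡ 366 (mod 586)
120^64 ≡ 366^2 = 133956 ≡ 348 (mod 586)
120^128 ≡ 348^2 = 121104 ≡ 388 (mod 586)
120^256 ≡ 388^2 = 150544 ≡ 528 (mod 586)
120^512 ≡ 528^2 = 278784 ≡ 434 (mod 586)
120^1024 ≡ 434^2 = 188356 ≡ 250 (mod 586)
120^2048 ≡ 250^2 = 62500 ≡ 384 (mod 586)
120^2656 = 120^2048 * 120^512 * 120^64 * 120^32 ≡ 384 * 434 * 348 * 366 (mod 586).
Accumulate the product:
384 * 434 = 166656 ≡ 232
232 * 348 = 80736 ≡ 454
454 * 366 = 166164 ≡ 326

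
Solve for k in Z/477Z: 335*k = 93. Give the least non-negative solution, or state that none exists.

258

gcd(335, 477) = 1, so a unique solution mod 477 exists.
335⁻¹ ≡ 131 (mod 477).
k ≡ 131*93 ≡ 258 (mod 477).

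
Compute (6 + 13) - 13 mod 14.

6 + 13 = 19 ≡ 5 (mod 14)
5 - 13 = -8 ≡ 6 (mod 14)

6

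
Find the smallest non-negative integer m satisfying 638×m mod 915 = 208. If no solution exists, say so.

gcd(638, 915) = 1, so a unique solution mod 915 exists.
638⁻¹ ≡ 512 (mod 915).
m ≡ 512×208 ≡ 356 (mod 915).

356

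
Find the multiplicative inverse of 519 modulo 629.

Run the extended Euclidean algorithm:
629 = 1*519 + 110
519 = 4*110 + 79
110 = 1*79 + 31
79 = 2*31 + 17
31 = 1*17 + 14
17 = 1*14 + 3
14 = 4*3 + 2
3 = 1*2 + 1
2 = 2*1 + 0
gcd(519, 629) = 1, so the inverse exists.
Back-substitute for 1:
1 = 1*3 − 1*2
  = −1*14 + 5*3
  = 5*17 − 6*14
  = −6*31 + 11*17
  = 11*79 − 28*31
  = −28*110 + 39*79
  = 39*519 − 184*110
  = −184*629 + 223*519
So 519⁻¹ ≡ 223 (mod 629).

223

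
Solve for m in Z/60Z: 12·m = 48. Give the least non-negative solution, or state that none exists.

gcd(12, 60) = 12, and 12 | 48, so solutions exist.
Divide through by 12: 1·m mod 5 = 4.
1⁻¹ ≡ 1 (mod 5).
m ≡ 1·4 ≡ 4 (mod 5).
The smallest non-negative solution is m = 4.

4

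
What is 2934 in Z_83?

29

2934 = 35·83 + 29, so 2934 ≡ 29 (mod 83).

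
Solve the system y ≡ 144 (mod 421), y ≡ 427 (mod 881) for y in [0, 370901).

260322

421⁻¹ mod 881: 421*768 ≡ 1 (mod 881), so 421⁻¹ ≡ 768.
y = 144 + 421*((427 − 144)*768 mod 881) = 144 + 421*618 = 260322.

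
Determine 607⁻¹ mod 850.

850 = 1*607 + 243
607 = 2*243 + 121
243 = 2*121 + 1
121 = 121*1 + 0
gcd(607, 850) = 1, so the inverse exists.
Back-substitute for 1:
1 = 1*243 − 2*121
  = −2*607 + 5*243
  = 5*850 − 7*607
So 607⁻¹ ≡ −7 ≡ 843 (mod 850).

843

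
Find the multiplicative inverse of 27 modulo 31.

By the extended Euclidean algorithm:
31 = 1*27 + 4
27 = 6*4 + 3
4 = 1*3 + 1
3 = 3*1 + 0
gcd(27, 31) = 1, so the inverse exists.
Bézout: 1 = 7*31 − 8*27.
So 27⁻¹ ≡ −8 ≡ 23 (mod 31).

23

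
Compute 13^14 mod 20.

9

Using repeated squaring:
13^1 ≡ 13 (mod 20)
13^2 ≡ 13^2 = 169 ≡ 9 (mod 20)
13^4 ≡ 9^2 = 81 ≡ 1 (mod 20)
13^8 ≡ 1^2 = 1 (mod 20)
13^14 = 13^8 * 13^4 * 13^2 ≡ 1 * 1 * 9 (mod 20).
Accumulate the product:
1 * 1 = 1
1 * 9 = 9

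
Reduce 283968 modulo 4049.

283968 = 70*4049 + 538, so 283968 ≡ 538 (mod 4049).

538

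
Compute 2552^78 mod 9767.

By square-and-multiply:
78 in binary is 1001110, i.e. 78 = 64 + 8 + 4 + 2.
2552^1 ≡ 2552 (mod 9767)
2552^2 ≡ 2552^2 = 6512704 ≡ 7882 (mod 9767)
2552^4 ≡ 7882^2 = 62125924 ≡ 7804 (mod 9767)
2552^8 ≡ 7804^2 = 60902416 ≡ 5171 (mod 9767)
2552^16 ≡ 5171^2 = 26739241 ≡ 6962 (mod 9767)
2552^32 ≡ 6962^2 = 48469444 ≡ 5590 (mod 9767)
2552^64 ≡ 5590^2 = 31248100 ≡ 3467 (mod 9767)
2552^78 = 2552^64 * 2552^8 * 2552^4 * 2552^2 ≡ 3467 * 5171 * 7804 * 7882 (mod 9767).
Accumulate the product:
3467 * 5171 = 17927857 ≡ 5412
5412 * 7804 = 42235248 ≡ 2740
2740 * 7882 = 21596680 ≡ 1843

1843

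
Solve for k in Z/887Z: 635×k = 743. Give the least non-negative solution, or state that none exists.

254

gcd(635, 887) = 1, so a unique solution mod 887 exists.
635⁻¹ ≡ 799 (mod 887).
k ≡ 799×743 ≡ 254 (mod 887).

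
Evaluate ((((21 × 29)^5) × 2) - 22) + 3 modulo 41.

9

21 × 29 = 609 ≡ 35 (mod 41)
(35)^5 ≡ 14 (mod 41)
14 × 2 = 28
28 - 22 = 6
6 + 3 = 9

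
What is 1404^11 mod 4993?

724

11 in binary is 1011, i.e. 11 = 8 + 2 + 1.
1404^1 ≡ 1404 (mod 4993)
1404^2 ≡ 1404^2 = 1971216 ≡ 3974 (mod 4993)
1404^4 ≡ 3974^2 = 15792676 ≡ 4810 (mod 4993)
1404^8 ≡ 4810^2 = 23136100 ≡ 3531 (mod 4993)
1404^11 = 1404^8 × 1404^2 × 1404^1 ≡ 3531 × 3974 × 1404 (mod 4993).
Accumulate the product:
3531 × 3974 = 14032194 ≡ 1864
1864 × 1404 = 2617056 ≡ 724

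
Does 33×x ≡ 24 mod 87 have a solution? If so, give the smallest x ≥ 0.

gcd(33, 87) = 3, and 3 | 24, so solutions exist.
Divide through by 3: 11×x = 8 (mod 29).
11⁻¹ ≡ 8 (mod 29).
x ≡ 8×8 ≡ 6 (mod 29).
The smallest non-negative solution is x = 6.

6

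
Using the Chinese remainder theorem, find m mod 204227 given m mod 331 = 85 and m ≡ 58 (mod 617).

331⁻¹ mod 617: 331*192 ≡ 1 (mod 617), so 331⁻¹ ≡ 192.
m = 85 + 331*((58 − 85)*192 mod 617) = 85 + 331*369 = 122224.

122224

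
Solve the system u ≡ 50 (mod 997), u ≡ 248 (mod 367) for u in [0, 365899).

997⁻¹ mod 367: 997×307 ≡ 1 (mod 367), so 997⁻¹ ≡ 307.
u = 50 + 997×((248 − 50)×307 mod 367) = 50 + 997×231 = 230357.

230357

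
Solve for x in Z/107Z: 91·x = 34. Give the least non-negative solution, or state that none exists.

gcd(91, 107) = 1, so a unique solution mod 107 exists.
91⁻¹ ≡ 20 (mod 107).
x ≡ 20·34 ≡ 38 (mod 107).

38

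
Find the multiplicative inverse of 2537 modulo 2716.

789

Run the extended Euclidean algorithm:
2716 = 1·2537 + 179
2537 = 14·179 + 31
179 = 5·31 + 24
31 = 1·24 + 7
24 = 3·7 + 3
7 = 2·3 + 1
3 = 3·1 + 0
gcd(2537, 2716) = 1, so the inverse exists.
Back-substitute for 1:
1 = 1·7 − 2·3
  = −2·24 + 7·7
  = 7·31 − 9·24
  = −9·179 + 52·31
  = 52·2537 − 737·179
  = −737·2716 + 789·2537
So 2537⁻¹ ≡ 789 (mod 2716).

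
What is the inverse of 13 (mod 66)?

66 = 5×13 + 1
13 = 13×1 + 0
gcd(13, 66) = 1, so the inverse exists.
Bézout: 1 = 1×66 − 5×13.
So 13⁻¹ ≡ −5 ≡ 61 (mod 66).

61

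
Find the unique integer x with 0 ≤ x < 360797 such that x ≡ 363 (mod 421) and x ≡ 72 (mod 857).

421⁻¹ mod 857: 421×57 ≡ 1 (mod 857), so 421⁻¹ ≡ 57.
x = 363 + 421×((72 − 363)×57 mod 857) = 363 + 421×553 = 233176.

233176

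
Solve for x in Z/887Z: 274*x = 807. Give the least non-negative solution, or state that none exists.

gcd(274, 887) = 1, so a unique solution mod 887 exists.
274⁻¹ ≡ 191 (mod 887).
x ≡ 191*807 ≡ 686 (mod 887).

686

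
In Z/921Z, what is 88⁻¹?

157

By the extended Euclidean algorithm:
921 = 10*88 + 41
88 = 2*41 + 6
41 = 6*6 + 5
6 = 1*5 + 1
5 = 5*1 + 0
gcd(88, 921) = 1, so the inverse exists.
Bézout: 1 = −15*921 + 157*88.
So 88⁻¹ ≡ 157 (mod 921).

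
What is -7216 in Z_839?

-7216 = -9·839 + 335, so -7216 ≡ 335 (mod 839).

335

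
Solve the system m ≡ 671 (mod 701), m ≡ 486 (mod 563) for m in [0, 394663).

191343

701⁻¹ mod 563: 701*102 ≡ 1 (mod 563), so 701⁻¹ ≡ 102.
m = 671 + 701*((486 − 671)*102 mod 563) = 671 + 701*272 = 191343.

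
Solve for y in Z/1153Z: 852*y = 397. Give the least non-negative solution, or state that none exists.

941

gcd(852, 1153) = 1, so a unique solution mod 1153 exists.
852⁻¹ ≡ 226 (mod 1153).
y ≡ 226*397 ≡ 941 (mod 1153).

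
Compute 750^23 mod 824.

736

23 in binary is 10111, i.e. 23 = 16 + 4 + 2 + 1.
750^1 ≡ 750 (mod 824)
750^2 ≡ 750^2 = 562500 ≡ 532 (mod 824)
750^4 ≡ 532^2 = 283024 ≡ 392 (mod 824)
750^8 ≡ 392^2 = 153664 ≡ 400 (mod 824)
750^16 ≡ 400^2 = 160000 ≡ 144 (mod 824)
750^23 = 750^16 × 750^4 × 750^2 × 750^1 ≡ 144 × 392 × 532 × 750 (mod 824).
Accumulate the product:
144 × 392 = 56448 ≡ 416
416 × 532 = 221312 ≡ 480
480 × 750 = 360000 ≡ 736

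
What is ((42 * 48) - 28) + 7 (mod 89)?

37

42 * 48 = 2016 ≡ 58 (mod 89)
58 - 28 = 30
30 + 7 = 37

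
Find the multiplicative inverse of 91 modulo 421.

384

421 = 4×91 + 57
91 = 1×57 + 34
57 = 1×34 + 23
34 = 1×23 + 11
23 = 2×11 + 1
11 = 11×1 + 0
gcd(91, 421) = 1, so the inverse exists.
Back-substitute for 1:
1 = 1×23 − 2×11
  = −2×34 + 3×23
  = 3×57 − 5×34
  = −5×91 + 8×57
  = 8×421 − 37×91
So 91⁻¹ ≡ −37 ≡ 384 (mod 421).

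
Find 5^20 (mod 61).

47

By square-and-multiply:
20 in binary is 10100, i.e. 20 = 16 + 4.
5^1 ≡ 5 (mod 61)
5^2 ≡ 5^2 = 25 (mod 61)
5^4 ≡ 25^2 = 625 ≡ 15 (mod 61)
5^8 ≡ 15^2 = 225 ≡ 42 (mod 61)
5^16 ≡ 42^2 = 1764 ≡ 56 (mod 61)
5^20 = 5^16 · 5^4 ≡ 56 · 15 (mod 61).
56 · 15 = 840 ≡ 47 (mod 61).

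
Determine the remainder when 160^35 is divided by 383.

197

Compute successive squares:
35 in binary is 100011, i.e. 35 = 32 + 2 + 1.
160^1 ≡ 160 (mod 383)
160^2 ≡ 160^2 = 25600 ≡ 322 (mod 383)
160^4 ≡ 322^2 = 103684 ≡ 274 (mod 383)
160^8 ≡ 274^2 = 75076 ≡ 8 (mod 383)
160^16 ≡ 8^2 = 64 (mod 383)
160^32 ≡ 64^2 = 4096 ≡ 266 (mod 383)
160^35 = 160^32 * 160^2 * 160^1 ≡ 266 * 322 * 160 (mod 383).
Accumulate the product:
266 * 322 = 85652 ≡ 243
243 * 160 = 38880 ≡ 197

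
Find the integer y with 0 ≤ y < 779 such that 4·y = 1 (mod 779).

195

779 = 194×4 + 3
4 = 1×3 + 1
3 = 3×1 + 0
gcd(4, 779) = 1, so the inverse exists.
Bézout: 1 = −1×779 + 195×4.
So 4⁻¹ ≡ 195 (mod 779).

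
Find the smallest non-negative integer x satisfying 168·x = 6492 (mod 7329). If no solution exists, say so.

no solution

gcd(168, 7329) = 21, and 21 does not divide 6492.
So the congruence has no solution.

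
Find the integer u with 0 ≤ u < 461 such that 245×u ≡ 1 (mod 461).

318

461 = 1·245 + 216
245 = 1·216 + 29
216 = 7·29 + 13
29 = 2·13 + 3
13 = 4·3 + 1
3 = 3·1 + 0
gcd(245, 461) = 1, so the inverse exists.
Bézout: 1 = 76·461 − 143·245.
So 245⁻¹ ≡ −143 ≡ 318 (mod 461).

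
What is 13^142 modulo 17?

16

By square-and-multiply:
142 in binary is 10001110, i.e. 142 = 128 + 8 + 4 + 2.
13^1 ≡ 13 (mod 17)
13^2 ≡ 13^2 = 169 ≡ 16 (mod 17)
13^4 ≡ 16^2 = 256 ≡ 1 (mod 17)
13^8 ≡ 1^2 = 1 (mod 17)
13^16 ≡ 1^2 = 1 (mod 17)
13^32 ≡ 1^2 = 1 (mod 17)
13^64 ≡ 1^2 = 1 (mod 17)
13^128 ≡ 1^2 = 1 (mod 17)
13^142 = 13^128 × 13^8 × 13^4 × 13^2 ≡ 1 × 1 × 1 × 16 (mod 17).
Accumulate the product:
1 × 1 = 1
1 × 1 = 1
1 × 16 = 16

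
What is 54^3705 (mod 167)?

Compute successive squares:
3705 in binary is 111001111001, i.e. 3705 = 2048 + 1024 + 512 + 64 + 32 + 16 + 8 + 1.
54^1 ≡ 54 (mod 167)
54^2 ≡ 54^2 = 2916 ≡ 77 (mod 167)
54^4 ≡ 77^2 = 5929 ≡ 84 (mod 167)
54^8 ≡ 84^2 = 7056 ≡ 42 (mod 167)
54^16 ≡ 42^2 = 1764 ≡ 94 (mod 167)
54^32 ≡ 94^2 = 8836 ≡ 152 (mod 167)
54^64 ≡ 152^2 = 23104 ≡ 58 (mod 167)
54^128 ≡ 58^2 = 3364 ≡ 24 (mod 167)
54^256 ≡ 24^2 = 576 ≡ 75 (mod 167)
54^512 ≡ 75^2 = 5625 ≡ 114 (mod 167)
54^1024 ≡ 114^2 = 12996 ≡ 137 (mod 167)
54^2048 ≡ 137^2 = 18769 ≡ 65 (mod 167)
54^3705 = 54^2048 * 54^1024 * 54^512 * 54^64 * 54^32 * 54^16 * 54^8 * 54^1 ≡ 65 * 137 * 114 * 58 * 152 * 94 * 42 * 54 (mod 167).
Accumulate the product:
65 * 137 = 8905 ≡ 54
54 * 114 = 6156 ≡ 144
144 * 58 = 8352 ≡ 2
2 * 152 = 304 ≡ 137
137 * 94 = 12878 ≡ 19
19 * 42 = 798 ≡ 130
130 * 54 = 7020 ≡ 6

6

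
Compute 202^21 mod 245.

By square-and-multiply:
21 in binary is 10101, i.e. 21 = 16 + 4 + 1.
202^1 ≡ 202 (mod 245)
202^2 ≡ 202^2 = 40804 ≡ 134 (mod 245)
202^4 ≡ 134^2 = 17956 ≡ 71 (mod 245)
202^8 ≡ 71^2 = 5041 ≡ 141 (mod 245)
202^16 ≡ 141^2 = 19881 ≡ 36 (mod 245)
202^21 = 202^16 · 202^4 · 202^1 ≡ 36 · 71 · 202 (mod 245).
Accumulate the product:
36 · 71 = 2556 ≡ 106
106 · 202 = 21412 ≡ 97

97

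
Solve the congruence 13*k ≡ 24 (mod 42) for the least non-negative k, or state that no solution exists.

18

gcd(13, 42) = 1, so a unique solution mod 42 exists.
13⁻¹ ≡ 13 (mod 42).
k ≡ 13*24 ≡ 18 (mod 42).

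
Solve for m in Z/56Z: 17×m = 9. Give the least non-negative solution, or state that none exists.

gcd(17, 56) = 1, so a unique solution mod 56 exists.
17⁻¹ ≡ 33 (mod 56).
m ≡ 33×9 ≡ 17 (mod 56).

17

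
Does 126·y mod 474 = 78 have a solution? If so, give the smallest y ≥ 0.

42

gcd(126, 474) = 6, and 6 | 78, so solutions exist.
Divide through by 6: 21·y mod 79 = 13.
21⁻¹ ≡ 64 (mod 79).
y ≡ 64·13 ≡ 42 (mod 79).
The smallest non-negative solution is y = 42.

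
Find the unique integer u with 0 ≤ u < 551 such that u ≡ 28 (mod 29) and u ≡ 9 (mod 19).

28

29⁻¹ mod 19: 29·2 ≡ 1 (mod 19), so 29⁻¹ ≡ 2.
u = 28 + 29·((9 − 28)·2 mod 19) = 28 + 29·0 = 28.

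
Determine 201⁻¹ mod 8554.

Apply the Euclidean algorithm and back-substitute:
8554 = 42*201 + 112
201 = 1*112 + 89
112 = 1*89 + 23
89 = 3*23 + 20
23 = 1*20 + 3
20 = 6*3 + 2
3 = 1*2 + 1
2 = 2*1 + 0
gcd(201, 8554) = 1, so the inverse exists.
Back-substitute for 1:
1 = 1*3 − 1*2
  = −1*20 + 7*3
  = 7*23 − 8*20
  = −8*89 + 31*23
  = 31*112 − 39*89
  = −39*201 + 70*112
  = 70*8554 − 2979*201
So 201⁻¹ ≡ −2979 ≡ 5575 (mod 8554).

5575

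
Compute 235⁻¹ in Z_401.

186

Run the extended Euclidean algorithm:
401 = 1*235 + 166
235 = 1*166 + 69
166 = 2*69 + 28
69 = 2*28 + 13
28 = 2*13 + 2
13 = 6*2 + 1
2 = 2*1 + 0
gcd(235, 401) = 1, so the inverse exists.
Bézout: 1 = −109*401 + 186*235.
So 235⁻¹ ≡ 186 (mod 401).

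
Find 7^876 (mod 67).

876 in binary is 1101101100, i.e. 876 = 512 + 256 + 64 + 32 + 8 + 4.
7^1 ≡ 7 (mod 67)
7^2 ≡ 7^2 = 49 (mod 67)
7^4 ≡ 49^2 = 2401 ≡ 56 (mod 67)
7^8 ≡ 56^2 = 3136 ≡ 54 (mod 67)
7^16 ≡ 54^2 = 2916 ≡ 35 (mod 67)
7^32 ≡ 35^2 = 1225 ≡ 19 (mod 67)
7^64 ≡ 19^2 = 361 ≡ 26 (mod 67)
7^128 ≡ 26^2 = 676 ≡ 6 (mod 67)
7^256 ≡ 6^2 = 36 (mod 67)
7^512 ≡ 36^2 = 1296 ≡ 23 (mod 67)
7^876 = 7^512 · 7^256 · 7^64 · 7^32 · 7^8 · 7^4 ≡ 23 · 36 · 26 · 19 · 54 · 56 (mod 67).
Accumulate the product:
23 · 36 = 828 ≡ 24
24 · 26 = 624 ≡ 21
21 · 19 = 399 ≡ 64
64 · 54 = 3456 ≡ 39
39 · 56 = 2184 ≡ 40

40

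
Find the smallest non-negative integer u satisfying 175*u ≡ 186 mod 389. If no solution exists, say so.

170

gcd(175, 389) = 1, so a unique solution mod 389 exists.
175⁻¹ ≡ 369 (mod 389).
u ≡ 369*186 ≡ 170 (mod 389).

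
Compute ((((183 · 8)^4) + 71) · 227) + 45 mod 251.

177

183 · 8 = 1464 ≡ 209 (mod 251)
(209)^4 ≡ 49 (mod 251)
49 + 71 = 120
120 · 227 = 27240 ≡ 132 (mod 251)
132 + 45 = 177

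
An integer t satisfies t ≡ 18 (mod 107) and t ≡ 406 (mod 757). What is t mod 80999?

107⁻¹ mod 757: 107*283 ≡ 1 (mod 757), so 107⁻¹ ≡ 283.
t = 18 + 107*((406 − 18)*283 mod 757) = 18 + 107*39 = 4191.

4191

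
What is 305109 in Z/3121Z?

305109 = 97*3121 + 2372, so 305109 ≡ 2372 (mod 3121).

2372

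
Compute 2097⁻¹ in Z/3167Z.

3167 = 1×2097 + 1070
2097 = 1×1070 + 1027
1070 = 1×1027 + 43
1027 = 23×43 + 38
43 = 1×38 + 5
38 = 7×5 + 3
5 = 1×3 + 2
3 = 1×2 + 1
2 = 2×1 + 0
gcd(2097, 3167) = 1, so the inverse exists.
Back-substitute for 1:
1 = 1×3 − 1×2
  = −1×5 + 2×3
  = 2×38 − 15×5
  = −15×43 + 17×38
  = 17×1027 − 406×43
  = −406×1070 + 423×1027
  = 423×2097 − 829×1070
  = −829×3167 + 1252×2097
So 2097⁻¹ ≡ 1252 (mod 3167).

1252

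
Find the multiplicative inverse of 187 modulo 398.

315

Run the extended Euclidean algorithm:
398 = 2·187 + 24
187 = 7·24 + 19
24 = 1·19 + 5
19 = 3·5 + 4
5 = 1·4 + 1
4 = 4·1 + 0
gcd(187, 398) = 1, so the inverse exists.
Bézout: 1 = 39·398 − 83·187.
So 187⁻¹ ≡ −83 ≡ 315 (mod 398).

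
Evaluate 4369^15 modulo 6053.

2594

Using repeated squaring:
15 in binary is 1111, i.e. 15 = 8 + 4 + 2 + 1.
4369^1 ≡ 4369 (mod 6053)
4369^2 ≡ 4369^2 = 19088161 ≡ 3052 (mod 6053)
4369^4 ≡ 3052^2 = 9314704 ≡ 5190 (mod 6053)
4369^8 ≡ 5190^2 = 26936100 ≡ 250 (mod 6053)
4369^15 = 4369^8 * 4369^4 * 4369^2 * 4369^1 ≡ 250 * 5190 * 3052 * 4369 (mod 6053).
Accumulate the product:
250 * 5190 = 1297500 ≡ 2158
2158 * 3052 = 6586216 ≡ 552
552 * 4369 = 2411688 ≡ 2594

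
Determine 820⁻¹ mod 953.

910

Run the extended Euclidean algorithm:
953 = 1·820 + 133
820 = 6·133 + 22
133 = 6·22 + 1
22 = 22·1 + 0
gcd(820, 953) = 1, so the inverse exists.
Bézout: 1 = 37·953 − 43·820.
So 820⁻¹ ≡ −43 ≡ 910 (mod 953).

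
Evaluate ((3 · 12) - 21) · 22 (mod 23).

8

3 · 12 = 36 ≡ 13 (mod 23)
13 - 21 = -8 ≡ 15 (mod 23)
15 · 22 = 330 ≡ 8 (mod 23)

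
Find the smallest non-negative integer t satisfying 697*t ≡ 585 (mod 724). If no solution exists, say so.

gcd(697, 724) = 1, so a unique solution mod 724 exists.
697⁻¹ ≡ 429 (mod 724).
t ≡ 429*585 ≡ 461 (mod 724).

461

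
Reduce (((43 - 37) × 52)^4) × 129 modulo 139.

100

43 - 37 = 6
6 × 52 = 312 ≡ 34 (mod 139)
(34)^4 ≡ 129 (mod 139)
129 × 129 = 16641 ≡ 100 (mod 139)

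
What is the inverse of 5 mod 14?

3

14 = 2·5 + 4
5 = 1·4 + 1
4 = 4·1 + 0
gcd(5, 14) = 1, so the inverse exists.
Bézout: 1 = −1·14 + 3·5.
So 5⁻¹ ≡ 3 (mod 14).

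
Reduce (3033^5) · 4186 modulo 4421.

2816

(3033)^5 ≡ 3205 (mod 4421)
3205 · 4186 = 13416130 ≡ 2816 (mod 4421)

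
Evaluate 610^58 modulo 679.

309

By square-and-multiply:
58 in binary is 111010, i.e. 58 = 32 + 16 + 8 + 2.
610^1 ≡ 610 (mod 679)
610^2 ≡ 610^2 = 372100 ≡ 8 (mod 679)
610^4 ≡ 8^2 = 64 (mod 679)
610^8 ≡ 64^2 = 4096 ≡ 22 (mod 679)
610^16 ≡ 22^2 = 484 (mod 679)
610^32 ≡ 484^2 = 234256 ≡ 1 (mod 679)
610^58 = 610^32 · 610^16 · 610^8 · 610^2 ≡ 1 · 484 · 22 · 8 (mod 679).
Accumulate the product:
1 · 484 = 484
484 · 22 = 10648 ≡ 463
463 · 8 = 3704 ≡ 309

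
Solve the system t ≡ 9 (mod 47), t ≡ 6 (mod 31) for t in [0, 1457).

1184

47⁻¹ mod 31: 47×2 ≡ 1 (mod 31), so 47⁻¹ ≡ 2.
t = 9 + 47×((6 − 9)×2 mod 31) = 9 + 47×25 = 1184.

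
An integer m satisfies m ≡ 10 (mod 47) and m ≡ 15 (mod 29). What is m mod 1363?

856

47⁻¹ mod 29: 47×21 ≡ 1 (mod 29), so 47⁻¹ ≡ 21.
m = 10 + 47×((15 − 10)×21 mod 29) = 10 + 47×18 = 856.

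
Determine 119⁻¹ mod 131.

120

131 = 1×119 + 12
119 = 9×12 + 11
12 = 1×11 + 1
11 = 11×1 + 0
gcd(119, 131) = 1, so the inverse exists.
Bézout: 1 = 10×131 − 11×119.
So 119⁻¹ ≡ −11 ≡ 120 (mod 131).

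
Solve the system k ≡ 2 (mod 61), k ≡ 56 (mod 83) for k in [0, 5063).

4455

61⁻¹ mod 83: 61×49 ≡ 1 (mod 83), so 61⁻¹ ≡ 49.
k = 2 + 61×((56 − 2)×49 mod 83) = 2 + 61×73 = 4455.
Check: 4455 mod 61 = 2, 4455 mod 83 = 56. ✓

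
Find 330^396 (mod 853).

259

396 in binary is 110001100, i.e. 396 = 256 + 128 + 8 + 4.
330^1 ≡ 330 (mod 853)
330^2 ≡ 330^2 = 108900 ≡ 569 (mod 853)
330^4 ≡ 569^2 = 323761 ≡ 474 (mod 853)
330^8 ≡ 474^2 = 224676 ≡ 337 (mod 853)
330^16 ≡ 337^2 = 113569 ≡ 120 (mod 853)
330^32 ≡ 120^2 = 14400 ≡ 752 (mod 853)
330^64 ≡ 752^2 = 565504 ≡ 818 (mod 853)
330^128 ≡ 818^2 = 669124 ≡ 372 (mod 853)
330^256 ≡ 372^2 = 138384 ≡ 198 (mod 853)
330^396 = 330^256 * 330^128 * 330^8 * 330^4 ≡ 198 * 372 * 337 * 474 (mod 853).
Accumulate the product:
198 * 372 = 73656 ≡ 298
298 * 337 = 100426 ≡ 625
625 * 474 = 296250 ≡ 259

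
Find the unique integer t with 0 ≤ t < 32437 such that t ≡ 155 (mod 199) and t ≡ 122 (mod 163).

199⁻¹ mod 163: 199*77 ≡ 1 (mod 163), so 199⁻¹ ≡ 77.
t = 155 + 199*((122 − 155)*77 mod 163) = 155 + 199*67 = 13488.
Check: 13488 mod 199 = 155, 13488 mod 163 = 122. ✓

13488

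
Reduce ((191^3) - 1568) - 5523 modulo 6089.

1053

(191)^3 ≡ 2055 (mod 6089)
2055 - 1568 = 487
487 - 5523 = -5036 ≡ 1053 (mod 6089)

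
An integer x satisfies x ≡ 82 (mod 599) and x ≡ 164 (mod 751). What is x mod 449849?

599⁻¹ mod 751: 599*667 ≡ 1 (mod 751), so 599⁻¹ ≡ 667.
x = 82 + 599*((164 − 82)*667 mod 751) = 82 + 599*622 = 372660.

372660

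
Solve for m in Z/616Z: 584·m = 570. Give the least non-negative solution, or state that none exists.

no solution

gcd(584, 616) = 8, and 8 does not divide 570.
So the congruence has no solution.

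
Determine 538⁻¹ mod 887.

826

887 = 1*538 + 349
538 = 1*349 + 189
349 = 1*189 + 160
189 = 1*160 + 29
160 = 5*29 + 15
29 = 1*15 + 14
15 = 1*14 + 1
14 = 14*1 + 0
gcd(538, 887) = 1, so the inverse exists.
Bézout: 1 = 37*887 − 61*538.
So 538⁻¹ ≡ −61 ≡ 826 (mod 887).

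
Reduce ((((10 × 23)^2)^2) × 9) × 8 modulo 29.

10 × 23 = 230 ≡ 27 (mod 29)
(27)^2 ≡ 4 (mod 29)
(4)^2 ≡ 16 (mod 29)
16 × 9 = 144 ≡ 28 (mod 29)
28 × 8 = 224 ≡ 21 (mod 29)

21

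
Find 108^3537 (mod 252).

216

Using repeated squaring:
108^1 ≡ 108 (mod 252)
108^2 ≡ 108^2 = 11664 ≡ 72 (mod 252)
108^4 ≡ 72^2 = 5184 ≡ 144 (mod 252)
108^8 ≡ 144^2 = 20736 ≡ 72 (mod 252)
108^16 ≡ 72^2 = 5184 ≡ 144 (mod 252)
108^32 ≡ 144^2 = 20736 ≡ 72 (mod 252)
108^64 ≡ 72^2 = 5184 ≡ 144 (mod 252)
108^128 ≡ 144^2 = 20736 ≡ 72 (mod 252)
108^256 ≡ 72^2 = 5184 ≡ 144 (mod 252)
108^512 ≡ 144^2 = 20736 ≡ 72 (mod 252)
108^1024 ≡ 72^2 = 5184 ≡ 144 (mod 252)
108^2048 ≡ 144^2 = 20736 ≡ 72 (mod 252)
108^3537 = 108^2048 · 108^1024 · 108^256 · 108^128 · 108^64 · 108^16 · 108^1 ≡ 72 · 144 · 144 · 72 · 144 · 144 · 108 (mod 252).
Accumulate the product:
72 · 144 = 10368 ≡ 36
36 · 144 = 5184 ≡ 144
144 · 72 = 10368 ≡ 36
36 · 144 = 5184 ≡ 144
144 · 144 = 20736 ≡ 72
72 · 108 = 7776 ≡ 216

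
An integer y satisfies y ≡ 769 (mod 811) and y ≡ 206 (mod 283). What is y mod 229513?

163780

811⁻¹ mod 283: 811×67 ≡ 1 (mod 283), so 811⁻¹ ≡ 67.
y = 769 + 811×((206 − 769)×67 mod 283) = 769 + 811×201 = 163780.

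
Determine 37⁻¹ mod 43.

7

43 = 1*37 + 6
37 = 6*6 + 1
6 = 6*1 + 0
gcd(37, 43) = 1, so the inverse exists.
Back-substitute for 1:
1 = 1*37 − 6*6
  = −6*43 + 7*37
So 37⁻¹ ≡ 7 (mod 43).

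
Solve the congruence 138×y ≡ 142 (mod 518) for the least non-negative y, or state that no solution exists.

gcd(138, 518) = 2, and 2 | 142, so solutions exist.
Divide through by 2: 69×y ≡ 71 (mod 259).
69⁻¹ ≡ 244 (mod 259).
y ≡ 244×71 ≡ 230 (mod 259).
The smallest non-negative solution is y = 230.

230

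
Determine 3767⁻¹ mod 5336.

1527

By the extended Euclidean algorithm:
5336 = 1*3767 + 1569
3767 = 2*1569 + 629
1569 = 2*629 + 311
629 = 2*311 + 7
311 = 44*7 + 3
7 = 2*3 + 1
3 = 3*1 + 0
gcd(3767, 5336) = 1, so the inverse exists.
Back-substitute for 1:
1 = 1*7 − 2*3
  = −2*311 + 89*7
  = 89*629 − 180*311
  = −180*1569 + 449*629
  = 449*3767 − 1078*1569
  = −1078*5336 + 1527*3767
So 3767⁻¹ ≡ 1527 (mod 5336).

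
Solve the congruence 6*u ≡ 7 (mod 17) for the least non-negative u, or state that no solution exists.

gcd(6, 17) = 1, so a unique solution mod 17 exists.
6⁻¹ ≡ 3 (mod 17).
u ≡ 3*7 ≡ 4 (mod 17).

4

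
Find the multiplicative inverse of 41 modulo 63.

Run the extended Euclidean algorithm:
63 = 1*41 + 22
41 = 1*22 + 19
22 = 1*19 + 3
19 = 6*3 + 1
3 = 3*1 + 0
gcd(41, 63) = 1, so the inverse exists.
Bézout: 1 = −13*63 + 20*41.
So 41⁻¹ ≡ 20 (mod 63).

20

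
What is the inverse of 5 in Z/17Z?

By the extended Euclidean algorithm:
17 = 3×5 + 2
5 = 2×2 + 1
2 = 2×1 + 0
gcd(5, 17) = 1, so the inverse exists.
Back-substitute for 1:
1 = 1×5 − 2×2
  = −2×17 + 7×5
So 5⁻¹ ≡ 7 (mod 17).

7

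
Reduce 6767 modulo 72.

6767 = 93·72 + 71, so 6767 ≡ 71 (mod 72).

71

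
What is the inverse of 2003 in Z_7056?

Apply the Euclidean algorithm and back-substitute:
7056 = 3*2003 + 1047
2003 = 1*1047 + 956
1047 = 1*956 + 91
956 = 10*91 + 46
91 = 1*46 + 45
46 = 1*45 + 1
45 = 45*1 + 0
gcd(2003, 7056) = 1, so the inverse exists.
Bézout: 1 = −44*7056 + 155*2003.
So 2003⁻¹ ≡ 155 (mod 7056).

155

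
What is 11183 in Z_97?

11183 = 115·97 + 28, so 11183 ≡ 28 (mod 97).

28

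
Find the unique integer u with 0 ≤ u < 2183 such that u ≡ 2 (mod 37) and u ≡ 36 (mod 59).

1334

37⁻¹ mod 59: 37·8 ≡ 1 (mod 59), so 37⁻¹ ≡ 8.
u = 2 + 37·((36 − 2)·8 mod 59) = 2 + 37·36 = 1334.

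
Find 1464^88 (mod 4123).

Using repeated squaring:
88 in binary is 1011000, i.e. 88 = 64 + 16 + 8.
1464^1 ≡ 1464 (mod 4123)
1464^2 ≡ 1464^2 = 2143296 ≡ 3459 (mod 4123)
1464^4 ≡ 3459^2 = 11964681 ≡ 3858 (mod 4123)
1464^8 ≡ 3858^2 = 14884164 ≡ 134 (mod 4123)
1464^16 ≡ 134^2 = 17956 ≡ 1464 (mod 4123)
1464^32 ≡ 1464^2 = 2143296 ≡ 3459 (mod 4123)
1464^64 ≡ 3459^2 = 11964681 ≡ 3858 (mod 4123)
1464^88 = 1464^64 · 1464^16 · 1464^8 ≡ 3858 · 1464 · 134 (mod 4123).
Accumulate the product:
3858 · 1464 = 5648112 ≡ 3725
3725 · 134 = 499150 ≡ 267

267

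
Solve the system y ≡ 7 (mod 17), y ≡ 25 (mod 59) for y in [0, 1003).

143

17⁻¹ mod 59: 17×7 ≡ 1 (mod 59), so 17⁻¹ ≡ 7.
y = 7 + 17×((25 − 7)×7 mod 59) = 7 + 17×8 = 143.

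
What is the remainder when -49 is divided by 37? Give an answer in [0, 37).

25

-49 = -2×37 + 25, so -49 ≡ 25 (mod 37).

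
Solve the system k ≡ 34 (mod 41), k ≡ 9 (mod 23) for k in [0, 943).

239

41⁻¹ mod 23: 41×9 ≡ 1 (mod 23), so 41⁻¹ ≡ 9.
k = 34 + 41×((9 − 34)×9 mod 23) = 34 + 41×5 = 239.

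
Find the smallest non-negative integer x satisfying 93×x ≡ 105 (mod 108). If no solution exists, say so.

gcd(93, 108) = 3, and 3 | 105, so solutions exist.
Divide through by 3: 31×x mod 36 = 35.
31⁻¹ ≡ 7 (mod 36).
x ≡ 7×35 ≡ 29 (mod 36).
The smallest non-negative solution is x = 29.

29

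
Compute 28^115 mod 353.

350

Using repeated squaring:
115 in binary is 1110011, i.e. 115 = 64 + 32 + 16 + 2 + 1.
28^1 ≡ 28 (mod 353)
28^2 ≡ 28^2 = 784 ≡ 78 (mod 353)
28^4 ≡ 78^2 = 6084 ≡ 83 (mod 353)
28^8 ≡ 83^2 = 6889 ≡ 182 (mod 353)
28^16 ≡ 182^2 = 33124 ≡ 295 (mod 353)
28^32 ≡ 295^2 = 87025 ≡ 187 (mod 353)
28^64 ≡ 187^2 = 34969 ≡ 22 (mod 353)
28^115 = 28^64 * 28^32 * 28^16 * 28^2 * 28^1 ≡ 22 * 187 * 295 * 78 * 28 (mod 353).
Accumulate the product:
22 * 187 = 4114 ≡ 231
231 * 295 = 68145 ≡ 16
16 * 78 = 1248 ≡ 189
189 * 28 = 5292 ≡ 350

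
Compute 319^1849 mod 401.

78

1849 in binary is 11100111001, i.e. 1849 = 1024 + 512 + 256 + 32 + 16 + 8 + 1.
319^1 ≡ 319 (mod 401)
319^2 ≡ 319^2 = 101761 ≡ 308 (mod 401)
319^4 ≡ 308^2 = 94864 ≡ 228 (mod 401)
319^8 ≡ 228^2 = 51984 ≡ 255 (mod 401)
319^16 ≡ 255^2 = 65025 ≡ 63 (mod 401)
319^32 ≡ 63^2 = 3969 ≡ 360 (mod 401)
319^64 ≡ 360^2 = 129600 ≡ 77 (mod 401)
319^128 ≡ 77^2 = 5929 ≡ 315 (mod 401)
319^256 ≡ 315^2 = 99225 ≡ 178 (mod 401)
319^512 ≡ 178^2 = 31684 ≡ 5 (mod 401)
319^1024 ≡ 5^2 = 25 (mod 401)
319^1849 = 319^1024 · 319^512 · 319^256 · 319^32 · 319^16 · 319^8 · 319^1 ≡ 25 · 5 · 178 · 360 · 63 · 255 · 319 (mod 401).
Accumulate the product:
25 · 5 = 125
125 · 178 = 22250 ≡ 195
195 · 360 = 70200 ≡ 25
25 · 63 = 1575 ≡ 372
372 · 255 = 94860 ≡ 224
224 · 319 = 71456 ≡ 78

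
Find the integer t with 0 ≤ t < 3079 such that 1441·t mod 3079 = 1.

2235

3079 = 2·1441 + 197
1441 = 7·197 + 62
197 = 3·62 + 11
62 = 5·11 + 7
11 = 1·7 + 4
7 = 1·4 + 3
4 = 1·3 + 1
3 = 3·1 + 0
gcd(1441, 3079) = 1, so the inverse exists.
Bézout: 1 = 395·3079 − 844·1441.
So 1441⁻¹ ≡ −844 ≡ 2235 (mod 3079).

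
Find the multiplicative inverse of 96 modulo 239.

Apply the Euclidean algorithm and back-substitute:
239 = 2·96 + 47
96 = 2·47 + 2
47 = 23·2 + 1
2 = 2·1 + 0
gcd(96, 239) = 1, so the inverse exists.
Back-substitute for 1:
1 = 1·47 − 23·2
  = −23·96 + 47·47
  = 47·239 − 117·96
So 96⁻¹ ≡ −117 ≡ 122 (mod 239).

122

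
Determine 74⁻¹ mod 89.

83

Apply the Euclidean algorithm and back-substitute:
89 = 1·74 + 15
74 = 4·15 + 14
15 = 1·14 + 1
14 = 14·1 + 0
gcd(74, 89) = 1, so the inverse exists.
Back-substitute for 1:
1 = 1·15 − 1·14
  = −1·74 + 5·15
  = 5·89 − 6·74
So 74⁻¹ ≡ −6 ≡ 83 (mod 89).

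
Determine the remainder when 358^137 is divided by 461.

198

By square-and-multiply:
137 in binary is 10001001, i.e. 137 = 128 + 8 + 1.
358^1 ≡ 358 (mod 461)
358^2 ≡ 358^2 = 128164 ≡ 6 (mod 461)
358^4 ≡ 6^2 = 36 (mod 461)
358^8 ≡ 36^2 = 1296 ≡ 374 (mod 461)
358^16 ≡ 374^2 = 139876 ≡ 193 (mod 461)
358^32 ≡ 193^2 = 37249 ≡ 369 (mod 461)
358^64 ≡ 369^2 = 136161 ≡ 166 (mod 461)
358^128 ≡ 166^2 = 27556 ≡ 357 (mod 461)
358^137 = 358^128 · 358^8 · 358^1 ≡ 357 · 374 · 358 (mod 461).
Accumulate the product:
357 · 374 = 133518 ≡ 289
289 · 358 = 103462 ≡ 198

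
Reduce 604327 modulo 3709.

604327 = 162*3709 + 3469, so 604327 ≡ 3469 (mod 3709).

3469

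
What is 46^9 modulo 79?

9 in binary is 1001, i.e. 9 = 8 + 1.
46^1 ≡ 46 (mod 79)
46^2 ≡ 46^2 = 2116 ≡ 62 (mod 79)
46^4 ≡ 62^2 = 3844 ≡ 52 (mod 79)
46^8 ≡ 52^2 = 2704 ≡ 18 (mod 79)
46^9 = 46^8 · 46^1 ≡ 18 · 46 (mod 79).
18 · 46 = 828 ≡ 38 (mod 79).

38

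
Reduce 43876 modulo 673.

131

43876 = 65×673 + 131, so 43876 ≡ 131 (mod 673).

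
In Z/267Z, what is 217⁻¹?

16

By the extended Euclidean algorithm:
267 = 1*217 + 50
217 = 4*50 + 17
50 = 2*17 + 16
17 = 1*16 + 1
16 = 16*1 + 0
gcd(217, 267) = 1, so the inverse exists.
Back-substitute for 1:
1 = 1*17 − 1*16
  = −1*50 + 3*17
  = 3*217 − 13*50
  = −13*267 + 16*217
So 217⁻¹ ≡ 16 (mod 267).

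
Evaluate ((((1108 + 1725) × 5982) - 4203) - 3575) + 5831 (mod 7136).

4195

1108 + 1725 = 2833
2833 × 5982 = 16947006 ≡ 6142 (mod 7136)
6142 - 4203 = 1939
1939 - 3575 = -1636 ≡ 5500 (mod 7136)
5500 + 5831 = 11331 ≡ 4195 (mod 7136)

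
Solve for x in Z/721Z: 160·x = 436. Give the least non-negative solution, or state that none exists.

gcd(160, 721) = 1, so a unique solution mod 721 exists.
160⁻¹ ≡ 356 (mod 721).
x ≡ 356·436 ≡ 201 (mod 721).

201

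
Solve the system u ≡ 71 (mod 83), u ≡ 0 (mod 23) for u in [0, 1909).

1150

83⁻¹ mod 23: 83*5 ≡ 1 (mod 23), so 83⁻¹ ≡ 5.
u = 71 + 83*((0 − 71)*5 mod 23) = 71 + 83*13 = 1150.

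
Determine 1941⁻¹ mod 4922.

4922 = 2*1941 + 1040
1941 = 1*1040 + 901
1040 = 1*901 + 139
901 = 6*139 + 67
139 = 2*67 + 5
67 = 13*5 + 2
5 = 2*2 + 1
2 = 2*1 + 0
gcd(1941, 4922) = 1, so the inverse exists.
Bézout: 1 = 782*4922 − 1983*1941.
So 1941⁻¹ ≡ −1983 ≡ 2939 (mod 4922).

2939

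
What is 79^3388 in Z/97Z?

75

3388 in binary is 110100111100, i.e. 3388 = 2048 + 1024 + 256 + 32 + 16 + 8 + 4.
79^1 ≡ 79 (mod 97)
79^2 ≡ 79^2 = 6241 ≡ 33 (mod 97)
79^4 ≡ 33^2 = 1089 ≡ 22 (mod 97)
79^8 ≡ 22^2 = 484 ≡ 96 (mod 97)
79^16 ≡ 96^2 = 9216 ≡ 1 (mod 97)
79^32 ≡ 1^2 = 1 (mod 97)
79^64 ≡ 1^2 = 1 (mod 97)
79^128 ≡ 1^2 = 1 (mod 97)
79^256 ≡ 1^2 = 1 (mod 97)
79^512 ≡ 1^2 = 1 (mod 97)
79^1024 ≡ 1^2 = 1 (mod 97)
79^2048 ≡ 1^2 = 1 (mod 97)
79^3388 = 79^2048 · 79^1024 · 79^256 · 79^32 · 79^16 · 79^8 · 79^4 ≡ 1 · 1 · 1 · 1 · 1 · 96 · 22 (mod 97).
Accumulate the product:
1 · 1 = 1
1 · 1 = 1
1 · 1 = 1
1 · 1 = 1
1 · 96 = 96
96 · 22 = 2112 ≡ 75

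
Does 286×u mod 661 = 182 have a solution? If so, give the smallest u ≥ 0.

241

gcd(286, 661) = 1, so a unique solution mod 661 exists.
286⁻¹ ≡ 557 (mod 661).
u ≡ 557×182 ≡ 241 (mod 661).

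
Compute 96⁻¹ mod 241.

Run the extended Euclidean algorithm:
241 = 2*96 + 49
96 = 1*49 + 47
49 = 1*47 + 2
47 = 23*2 + 1
2 = 2*1 + 0
gcd(96, 241) = 1, so the inverse exists.
Back-substitute for 1:
1 = 1*47 − 23*2
  = −23*49 + 24*47
  = 24*96 − 47*49
  = −47*241 + 118*96
So 96⁻¹ ≡ 118 (mod 241).

118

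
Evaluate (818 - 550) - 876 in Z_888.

280

818 - 550 = 268
268 - 876 = -608 ≡ 280 (mod 888)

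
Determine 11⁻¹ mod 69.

44

Run the extended Euclidean algorithm:
69 = 6·11 + 3
11 = 3·3 + 2
3 = 1·2 + 1
2 = 2·1 + 0
gcd(11, 69) = 1, so the inverse exists.
Back-substitute for 1:
1 = 1·3 − 1·2
  = −1·11 + 4·3
  = 4·69 − 25·11
So 11⁻¹ ≡ −25 ≡ 44 (mod 69).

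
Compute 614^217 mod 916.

292

Compute successive squares:
217 in binary is 11011001, i.e. 217 = 128 + 64 + 16 + 8 + 1.
614^1 ≡ 614 (mod 916)
614^2 ≡ 614^2 = 376996 ≡ 520 (mod 916)
614^4 ≡ 520^2 = 270400 ≡ 180 (mod 916)
614^8 ≡ 180^2 = 32400 ≡ 340 (mod 916)
614^16 ≡ 340^2 = 115600 ≡ 184 (mod 916)
614^32 ≡ 184^2 = 33856 ≡ 880 (mod 916)
614^64 ≡ 880^2 = 774400 ≡ 380 (mod 916)
614^128 ≡ 380^2 = 144400 ≡ 588 (mod 916)
614^217 = 614^128 * 614^64 * 614^16 * 614^8 * 614^1 ≡ 588 * 380 * 184 * 340 * 614 (mod 916).
Accumulate the product:
588 * 380 = 223440 ≡ 852
852 * 184 = 156768 ≡ 132
132 * 340 = 44880 ≡ 912
912 * 614 = 559968 ≡ 292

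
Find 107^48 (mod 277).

Using repeated squaring:
107^1 ≡ 107 (mod 277)
107^2 ≡ 107^2 = 11449 ≡ 92 (mod 277)
107^4 ≡ 92^2 = 8464 ≡ 154 (mod 277)
107^8 ≡ 154^2 = 23716 ≡ 171 (mod 277)
107^16 ≡ 171^2 = 29241 ≡ 156 (mod 277)
107^32 ≡ 156^2 = 24336 ≡ 237 (mod 277)
107^48 = 107^32 · 107^16 ≡ 237 · 156 (mod 277).
237 · 156 = 36972 ≡ 131 (mod 277).

131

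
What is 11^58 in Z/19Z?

58 in binary is 111010, i.e. 58 = 32 + 16 + 8 + 2.
11^1 ≡ 11 (mod 19)
11^2 ≡ 11^2 = 121 ≡ 7 (mod 19)
11^4 ≡ 7^2 = 49 ≡ 11 (mod 19)
11^8 ≡ 11^2 = 121 ≡ 7 (mod 19)
11^16 ≡ 7^2 = 49 ≡ 11 (mod 19)
11^32 ≡ 11^2 = 121 ≡ 7 (mod 19)
11^58 = 11^32 · 11^16 · 11^8 · 11^2 ≡ 7 · 11 · 7 · 7 (mod 19).
Accumulate the product:
7 · 11 = 77 ≡ 1
1 · 7 = 7
7 · 7 = 49 ≡ 11

11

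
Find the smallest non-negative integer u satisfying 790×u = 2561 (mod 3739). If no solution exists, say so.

3463

gcd(790, 3739) = 1, so a unique solution mod 3739 exists.
790⁻¹ ≡ 762 (mod 3739).
u ≡ 762×2561 ≡ 3463 (mod 3739).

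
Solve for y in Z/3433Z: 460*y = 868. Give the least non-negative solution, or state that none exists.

181

gcd(460, 3433) = 1, so a unique solution mod 3433 exists.
460⁻¹ ≡ 1515 (mod 3433).
y ≡ 1515*868 ≡ 181 (mod 3433).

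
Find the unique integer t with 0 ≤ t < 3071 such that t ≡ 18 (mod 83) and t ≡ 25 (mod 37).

765

83⁻¹ mod 37: 83×33 ≡ 1 (mod 37), so 83⁻¹ ≡ 33.
t = 18 + 83×((25 − 18)×33 mod 37) = 18 + 83×9 = 765.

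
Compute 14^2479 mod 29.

2479 in binary is 100110101111, i.e. 2479 = 2048 + 256 + 128 + 32 + 8 + 4 + 2 + 1.
14^1 ≡ 14 (mod 29)
14^2 ≡ 14^2 = 196 ≡ 22 (mod 29)
14^4 ≡ 22^2 = 484 ≡ 20 (mod 29)
14^8 ≡ 20^2 = 400 ≡ 23 (mod 29)
14^16 ≡ 23^2 = 529 ≡ 7 (mod 29)
14^32 ≡ 7^2 = 49 ≡ 20 (mod 29)
14^64 ≡ 20^2 = 400 ≡ 23 (mod 29)
14^128 ≡ 23^2 = 529 ≡ 7 (mod 29)
14^256 ≡ 7^2 = 49 ≡ 20 (mod 29)
14^512 ≡ 20^2 = 400 ≡ 23 (mod 29)
14^1024 ≡ 23^2 = 529 ≡ 7 (mod 29)
14^2048 ≡ 7^2 = 49 ≡ 20 (mod 29)
14^2479 = 14^2048 · 14^256 · 14^128 · 14^32 · 14^8 · 14^4 · 14^2 · 14^1 ≡ 20 · 20 · 7 · 20 · 23 · 20 · 22 · 14 (mod 29).
Accumulate the product:
20 · 20 = 400 ≡ 23
23 · 7 = 161 ≡ 16
16 · 20 = 320 ≡ 1
1 · 23 = 23
23 · 20 = 460 ≡ 25
25 · 22 = 550 ≡ 28
28 · 14 = 392 ≡ 15

15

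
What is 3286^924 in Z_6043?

4021

3286^1 ≡ 3286 (mod 6043)
3286^2 ≡ 3286^2 = 10797796 ≡ 4998 (mod 6043)
3286^4 ≡ 4998^2 = 24980004 ≡ 4285 (mod 6043)
3286^8 ≡ 4285^2 = 18361225 ≡ 2591 (mod 6043)
3286^16 ≡ 2591^2 = 6713281 ≡ 5551 (mod 6043)
3286^32 ≡ 5551^2 = 30813601 ≡ 344 (mod 6043)
3286^64 ≡ 344^2 = 118336 ≡ 3519 (mod 6043)
3286^128 ≡ 3519^2 = 12383361 ≡ 1254 (mod 6043)
3286^256 ≡ 1254^2 = 1572516 ≡ 1336 (mod 6043)
3286^512 ≡ 1336^2 = 1784896 ≡ 2211 (mod 6043)
3286^924 = 3286^512 × 3286^256 × 3286^128 × 3286^16 × 3286^8 × 3286^4 ≡ 2211 × 1336 × 1254 × 5551 × 2591 × 4285 (mod 6043).
Accumulate the product:
2211 × 1336 = 2953896 ≡ 4912
4912 × 1254 = 6159648 ≡ 1831
1831 × 5551 = 10163881 ≡ 5598
5598 × 2591 = 14504418 ≡ 1218
1218 × 4285 = 5219130 ≡ 4021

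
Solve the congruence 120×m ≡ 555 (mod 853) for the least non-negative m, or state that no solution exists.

751

gcd(120, 853) = 1, so a unique solution mod 853 exists.
120⁻¹ ≡ 590 (mod 853).
m ≡ 590×555 ≡ 751 (mod 853).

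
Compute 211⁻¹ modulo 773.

Apply the Euclidean algorithm and back-substitute:
773 = 3×211 + 140
211 = 1×140 + 71
140 = 1×71 + 69
71 = 1×69 + 2
69 = 34×2 + 1
2 = 2×1 + 0
gcd(211, 773) = 1, so the inverse exists.
Back-substitute for 1:
1 = 1×69 − 34×2
  = −34×71 + 35×69
  = 35×140 − 69×71
  = −69×211 + 104×140
  = 104×773 − 381×211
So 211⁻¹ ≡ −381 ≡ 392 (mod 773).

392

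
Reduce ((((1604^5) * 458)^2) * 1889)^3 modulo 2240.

(1604)^5 ≡ 64 (mod 2240)
64 * 458 = 29312 ≡ 192 (mod 2240)
(192)^2 ≡ 1024 (mod 2240)
1024 * 1889 = 1934336 ≡ 1216 (mod 2240)
(1216)^3 ≡ 2176 (mod 2240)

2176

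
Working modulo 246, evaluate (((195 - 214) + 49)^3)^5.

195 - 214 = -19 ≡ 227 (mod 246)
227 + 49 = 276 ≡ 30 (mod 246)
(30)^3 ≡ 186 (mod 246)
(186)^5 ≡ 96 (mod 246)

96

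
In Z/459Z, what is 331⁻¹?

355

459 = 1·331 + 128
331 = 2·128 + 75
128 = 1·75 + 53
75 = 1·53 + 22
53 = 2·22 + 9
22 = 2·9 + 4
9 = 2·4 + 1
4 = 4·1 + 0
gcd(331, 459) = 1, so the inverse exists.
Back-substitute for 1:
1 = 1·9 − 2·4
  = −2·22 + 5·9
  = 5·53 − 12·22
  = −12·75 + 17·53
  = 17·128 − 29·75
  = −29·331 + 75·128
  = 75·459 − 104·331
So 331⁻¹ ≡ −104 ≡ 355 (mod 459).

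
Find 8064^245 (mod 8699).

682

Using repeated squaring:
245 in binary is 11110101, i.e. 245 = 128 + 64 + 32 + 16 + 4 + 1.
8064^1 ≡ 8064 (mod 8699)
8064^2 ≡ 8064^2 = 65028096 ≡ 3071 (mod 8699)
8064^4 ≡ 3071^2 = 9431041 ≡ 1325 (mod 8699)
8064^8 ≡ 1325^2 = 1755625 ≡ 7126 (mod 8699)
8064^16 ≡ 7126^2 = 50779876 ≡ 3813 (mod 8699)
8064^32 ≡ 3813^2 = 14538969 ≡ 2940 (mod 8699)
8064^64 ≡ 2940^2 = 8643600 ≡ 5493 (mod 8699)
8064^128 ≡ 5493^2 = 30173049 ≡ 4917 (mod 8699)
8064^245 = 8064^128 · 8064^64 · 8064^32 · 8064^16 · 8064^4 · 8064^1 ≡ 4917 · 5493 · 2940 · 3813 · 1325 · 8064 (mod 8699).
Accumulate the product:
4917 · 5493 = 27009081 ≡ 7385
7385 · 2940 = 21711900 ≡ 7895
7895 · 3813 = 30103635 ≡ 5095
5095 · 1325 = 6750875 ≡ 451
451 · 8064 = 3636864 ≡ 682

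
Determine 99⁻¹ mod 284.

By the extended Euclidean algorithm:
284 = 2×99 + 86
99 = 1×86 + 13
86 = 6×13 + 8
13 = 1×8 + 5
8 = 1×5 + 3
5 = 1×3 + 2
3 = 1×2 + 1
2 = 2×1 + 0
gcd(99, 284) = 1, so the inverse exists.
Back-substitute for 1:
1 = 1×3 − 1×2
  = −1×5 + 2×3
  = 2×8 − 3×5
  = −3×13 + 5×8
  = 5×86 − 33×13
  = −33×99 + 38×86
  = 38×284 − 109×99
So 99⁻¹ ≡ −109 ≡ 175 (mod 284).

175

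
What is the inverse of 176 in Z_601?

461

601 = 3·176 + 73
176 = 2·73 + 30
73 = 2·30 + 13
30 = 2·13 + 4
13 = 3·4 + 1
4 = 4·1 + 0
gcd(176, 601) = 1, so the inverse exists.
Back-substitute for 1:
1 = 1·13 − 3·4
  = −3·30 + 7·13
  = 7·73 − 17·30
  = −17·176 + 41·73
  = 41·601 − 140·176
So 176⁻¹ ≡ −140 ≡ 461 (mod 601).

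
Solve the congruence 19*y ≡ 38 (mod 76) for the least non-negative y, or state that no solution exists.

2

gcd(19, 76) = 19, and 19 | 38, so solutions exist.
Divide through by 19: 1*y mod 4 = 2.
1⁻¹ ≡ 1 (mod 4).
y ≡ 1*2 ≡ 2 (mod 4).
The smallest non-negative solution is y = 2.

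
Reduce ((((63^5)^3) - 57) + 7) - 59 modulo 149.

(63)^5 ≡ 140 (mod 149)
(140)^3 ≡ 16 (mod 149)
16 - 57 = -41 ≡ 108 (mod 149)
108 + 7 = 115
115 - 59 = 56

56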